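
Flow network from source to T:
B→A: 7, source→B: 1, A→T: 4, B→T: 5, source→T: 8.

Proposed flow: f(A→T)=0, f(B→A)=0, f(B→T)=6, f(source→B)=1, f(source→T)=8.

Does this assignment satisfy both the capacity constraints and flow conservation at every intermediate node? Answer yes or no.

No

Capacity violated on B→T: flow 6 > capacity 5.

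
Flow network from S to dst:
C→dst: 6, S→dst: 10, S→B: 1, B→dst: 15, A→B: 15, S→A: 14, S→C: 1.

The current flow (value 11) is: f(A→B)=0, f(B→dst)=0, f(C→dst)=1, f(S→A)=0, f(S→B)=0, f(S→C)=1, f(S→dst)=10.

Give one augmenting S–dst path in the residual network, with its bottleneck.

S→B→dst, bottleneck 1

Residual along S→B→dst: S→B: 1, B→dst: 15.
Bottleneck = min = 1.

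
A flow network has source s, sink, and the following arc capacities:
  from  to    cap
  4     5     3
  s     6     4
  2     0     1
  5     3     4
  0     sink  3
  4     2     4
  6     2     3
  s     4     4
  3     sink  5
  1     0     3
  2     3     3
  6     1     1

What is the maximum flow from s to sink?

7

Augment s→4→5→3→sink: bottleneck 3. Total 3.
Augment s→4→2→3→sink: bottleneck 1. Total 4.
Augment s→6→2→3→sink: bottleneck 1. Total 5.
Augment s→6→2→0→sink: bottleneck 1. Total 6.
Augment s→6→1→0→sink: bottleneck 1. Total 7.
No augmenting path remains in the residual graph.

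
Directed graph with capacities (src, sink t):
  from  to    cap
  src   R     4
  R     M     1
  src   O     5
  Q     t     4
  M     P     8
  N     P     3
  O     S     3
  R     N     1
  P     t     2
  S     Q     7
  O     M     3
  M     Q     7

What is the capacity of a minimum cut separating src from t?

Max flow = 6 (via 4 augmenting paths).
In the residual at optimum, the set reachable from src is {M, N, O, P, Q, R, S, src}.
Cut edges: Q->t (cap 4), P->t (cap 2). Sum = 6.

6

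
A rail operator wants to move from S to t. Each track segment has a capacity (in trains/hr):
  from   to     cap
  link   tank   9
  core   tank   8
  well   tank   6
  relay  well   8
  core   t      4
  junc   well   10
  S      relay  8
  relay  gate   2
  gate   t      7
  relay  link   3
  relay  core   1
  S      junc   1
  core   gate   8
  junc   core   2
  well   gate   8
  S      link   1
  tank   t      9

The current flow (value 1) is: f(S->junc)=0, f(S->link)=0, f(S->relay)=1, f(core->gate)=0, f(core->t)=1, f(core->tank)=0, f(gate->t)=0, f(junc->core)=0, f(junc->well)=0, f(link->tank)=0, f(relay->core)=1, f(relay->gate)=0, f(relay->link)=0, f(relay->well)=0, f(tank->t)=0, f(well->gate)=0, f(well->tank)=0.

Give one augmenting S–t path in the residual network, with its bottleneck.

Residual along S->relay->gate->t: S->relay: 7, relay->gate: 2, gate->t: 7.
Bottleneck = min = 2.

S->relay->gate->t, bottleneck 2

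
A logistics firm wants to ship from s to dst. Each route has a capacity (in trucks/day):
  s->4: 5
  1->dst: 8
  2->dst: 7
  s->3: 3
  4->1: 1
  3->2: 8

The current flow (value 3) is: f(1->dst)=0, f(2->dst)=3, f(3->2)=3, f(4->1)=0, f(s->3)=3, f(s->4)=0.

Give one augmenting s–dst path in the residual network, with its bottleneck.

s->4->1->dst, bottleneck 1

Residual along s->4->1->dst: s->4: 5, 4->1: 1, 1->dst: 8.
Bottleneck = min = 1.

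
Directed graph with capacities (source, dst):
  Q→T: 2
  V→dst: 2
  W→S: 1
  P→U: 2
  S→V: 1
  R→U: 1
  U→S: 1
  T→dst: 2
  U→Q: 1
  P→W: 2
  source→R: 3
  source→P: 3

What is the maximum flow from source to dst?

Augment source→R→U→Q→T→dst: bottleneck 1. Total 1.
Augment source→P→U→S→V→dst: bottleneck 1. Total 2.
No augmenting path remains in the residual graph.

2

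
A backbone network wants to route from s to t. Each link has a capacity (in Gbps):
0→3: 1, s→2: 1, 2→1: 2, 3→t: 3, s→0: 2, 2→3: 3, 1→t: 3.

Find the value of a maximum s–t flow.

Augment s→0→3→t: bottleneck 1. Total 1.
Augment s→2→3→t: bottleneck 1. Total 2.
No augmenting path remains in the residual graph.

2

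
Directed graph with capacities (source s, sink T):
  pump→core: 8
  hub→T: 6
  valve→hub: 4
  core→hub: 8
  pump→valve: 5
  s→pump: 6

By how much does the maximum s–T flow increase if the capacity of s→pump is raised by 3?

0

Original max flow = 6.
Even with extra capacity on s→pump, another cut of capacity 6 remains binding.
New max flow = 6. Increase = 0.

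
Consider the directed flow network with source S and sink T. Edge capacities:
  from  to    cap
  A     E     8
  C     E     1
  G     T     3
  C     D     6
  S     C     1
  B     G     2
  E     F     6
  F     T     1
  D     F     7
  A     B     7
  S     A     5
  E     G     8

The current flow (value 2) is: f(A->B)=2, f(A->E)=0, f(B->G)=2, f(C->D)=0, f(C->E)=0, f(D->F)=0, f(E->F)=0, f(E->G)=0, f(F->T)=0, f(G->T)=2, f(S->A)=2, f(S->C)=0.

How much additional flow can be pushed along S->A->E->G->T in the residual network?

Residual capacities along the path: S->A: 3, A->E: 8, E->G: 8, G->T: 1.
Minimum is 1.

1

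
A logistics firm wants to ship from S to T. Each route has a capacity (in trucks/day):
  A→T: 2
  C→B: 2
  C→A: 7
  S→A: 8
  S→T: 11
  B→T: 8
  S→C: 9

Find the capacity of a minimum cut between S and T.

15

Max flow = 15 (via 3 augmenting paths).
In the residual at optimum, the set reachable from S is {A, C, S}.
Cut edges: S→T (cap 11), C→B (cap 2), A→T (cap 2). Sum = 15.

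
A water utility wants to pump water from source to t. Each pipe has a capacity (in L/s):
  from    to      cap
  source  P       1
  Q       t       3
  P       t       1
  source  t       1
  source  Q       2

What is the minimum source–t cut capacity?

Max flow = 4 (via 3 augmenting paths).
In the residual at optimum, the set reachable from source is {source}.
Cut edges: source->Q (cap 2), source->P (cap 1), source->t (cap 1). Sum = 4.

4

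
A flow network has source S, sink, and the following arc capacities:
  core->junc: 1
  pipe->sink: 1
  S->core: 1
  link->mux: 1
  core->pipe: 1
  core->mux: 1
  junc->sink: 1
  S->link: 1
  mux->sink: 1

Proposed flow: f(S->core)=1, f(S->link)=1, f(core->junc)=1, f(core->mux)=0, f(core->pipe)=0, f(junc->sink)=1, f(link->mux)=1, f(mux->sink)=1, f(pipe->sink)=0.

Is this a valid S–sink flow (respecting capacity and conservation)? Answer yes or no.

Every edge has 0 ≤ f(e) ≤ cap(e).
At each intermediate node, inflow equals outflow.

Yes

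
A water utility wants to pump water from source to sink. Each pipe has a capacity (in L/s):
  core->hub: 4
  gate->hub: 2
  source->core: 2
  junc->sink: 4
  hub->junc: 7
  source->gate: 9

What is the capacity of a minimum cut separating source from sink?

4

Max flow = 4 (via 2 augmenting paths).
In the residual at optimum, the set reachable from source is {gate, source}.
Cut edges: source->core (cap 2), gate->hub (cap 2). Sum = 4.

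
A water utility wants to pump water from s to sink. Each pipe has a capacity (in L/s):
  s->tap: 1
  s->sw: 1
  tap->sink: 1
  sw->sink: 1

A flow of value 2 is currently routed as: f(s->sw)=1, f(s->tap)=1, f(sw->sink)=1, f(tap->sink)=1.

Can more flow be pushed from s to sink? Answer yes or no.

Residual reachable from s: {s}; sink is not reachable.
Saturated cut: s->sw, s->tap with total capacity 2 = current flow value. Flow is maximum.

No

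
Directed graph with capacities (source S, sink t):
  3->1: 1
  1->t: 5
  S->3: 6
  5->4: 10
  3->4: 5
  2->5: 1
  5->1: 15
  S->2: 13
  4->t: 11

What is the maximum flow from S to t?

7

Augment S->3->1->t: bottleneck 1. Total 1.
Augment S->3->4->t: bottleneck 5. Total 6.
Augment S->2->5->4->t: bottleneck 1. Total 7.
No augmenting path remains in the residual graph.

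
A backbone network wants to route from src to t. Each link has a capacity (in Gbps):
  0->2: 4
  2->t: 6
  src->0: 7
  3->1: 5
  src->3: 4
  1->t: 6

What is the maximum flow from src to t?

8

Augment src->0->2->t: bottleneck 4. Total 4.
Augment src->3->1->t: bottleneck 4. Total 8.
No augmenting path remains in the residual graph.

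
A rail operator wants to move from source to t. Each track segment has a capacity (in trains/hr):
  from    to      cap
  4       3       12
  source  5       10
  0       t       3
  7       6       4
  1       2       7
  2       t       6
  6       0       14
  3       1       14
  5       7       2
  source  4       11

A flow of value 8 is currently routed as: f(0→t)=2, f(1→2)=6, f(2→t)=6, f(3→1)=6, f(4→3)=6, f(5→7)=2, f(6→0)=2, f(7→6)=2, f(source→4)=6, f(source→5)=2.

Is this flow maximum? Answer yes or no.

Yes

Residual reachable from source: {1, 2, 3, 4, 5, source}; t is not reachable.
Saturated cut: 5→7, 2→t with total capacity 8 = current flow value. Flow is maximum.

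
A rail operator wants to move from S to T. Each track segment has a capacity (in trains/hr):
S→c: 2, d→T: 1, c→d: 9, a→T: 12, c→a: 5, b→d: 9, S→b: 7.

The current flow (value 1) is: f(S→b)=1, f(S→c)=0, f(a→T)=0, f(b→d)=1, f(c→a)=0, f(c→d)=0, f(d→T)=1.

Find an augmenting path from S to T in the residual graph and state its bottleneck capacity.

S→c→a→T, bottleneck 2

Residual along S→c→a→T: S→c: 2, c→a: 5, a→T: 12.
Bottleneck = min = 2.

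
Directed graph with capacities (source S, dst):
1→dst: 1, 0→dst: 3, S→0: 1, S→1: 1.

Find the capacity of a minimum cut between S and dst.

2

Max flow = 2 (via 2 augmenting paths).
In the residual at optimum, the set reachable from S is {S}.
Cut edges: S→0 (cap 1), S→1 (cap 1). Sum = 2.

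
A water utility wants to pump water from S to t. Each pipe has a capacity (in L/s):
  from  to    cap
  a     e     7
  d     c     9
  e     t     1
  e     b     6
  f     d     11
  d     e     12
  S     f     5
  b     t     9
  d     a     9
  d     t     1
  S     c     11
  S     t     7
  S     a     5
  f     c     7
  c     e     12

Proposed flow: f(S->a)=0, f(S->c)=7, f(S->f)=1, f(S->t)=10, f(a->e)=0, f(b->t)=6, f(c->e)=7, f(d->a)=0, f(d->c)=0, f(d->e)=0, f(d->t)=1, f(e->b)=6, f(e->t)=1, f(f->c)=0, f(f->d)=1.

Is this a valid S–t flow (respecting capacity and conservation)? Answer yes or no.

No

Capacity violated on S->t: flow 10 > capacity 7.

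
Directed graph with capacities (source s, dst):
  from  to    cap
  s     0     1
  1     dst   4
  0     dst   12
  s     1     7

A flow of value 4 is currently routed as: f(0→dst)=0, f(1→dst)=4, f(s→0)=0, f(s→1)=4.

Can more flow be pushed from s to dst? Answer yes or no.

Residual path s→0→dst has bottleneck 1 > 0.
Pushing 1 along it raises the flow to 5, so the given flow is not maximum.

Yes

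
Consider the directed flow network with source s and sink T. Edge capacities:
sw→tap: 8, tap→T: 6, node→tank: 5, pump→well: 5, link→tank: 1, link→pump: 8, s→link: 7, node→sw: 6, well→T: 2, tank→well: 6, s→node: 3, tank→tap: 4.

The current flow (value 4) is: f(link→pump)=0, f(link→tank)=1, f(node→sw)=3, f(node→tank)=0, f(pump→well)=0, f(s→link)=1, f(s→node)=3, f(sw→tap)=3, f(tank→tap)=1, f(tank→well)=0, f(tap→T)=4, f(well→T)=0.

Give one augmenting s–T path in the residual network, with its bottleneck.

s→link→pump→well→T, bottleneck 2

Residual along s→link→pump→well→T: s→link: 6, link→pump: 8, pump→well: 5, well→T: 2.
Bottleneck = min = 2.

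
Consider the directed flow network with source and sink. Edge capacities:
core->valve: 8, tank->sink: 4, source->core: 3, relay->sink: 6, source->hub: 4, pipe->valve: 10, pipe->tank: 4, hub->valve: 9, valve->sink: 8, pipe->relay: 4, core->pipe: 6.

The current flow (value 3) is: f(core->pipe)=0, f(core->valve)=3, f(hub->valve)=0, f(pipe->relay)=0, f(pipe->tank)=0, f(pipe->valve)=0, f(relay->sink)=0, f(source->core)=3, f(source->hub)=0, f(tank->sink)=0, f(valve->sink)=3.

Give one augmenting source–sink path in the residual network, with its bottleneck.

source->hub->valve->sink, bottleneck 4

Residual along source->hub->valve->sink: source->hub: 4, hub->valve: 9, valve->sink: 5.
Bottleneck = min = 4.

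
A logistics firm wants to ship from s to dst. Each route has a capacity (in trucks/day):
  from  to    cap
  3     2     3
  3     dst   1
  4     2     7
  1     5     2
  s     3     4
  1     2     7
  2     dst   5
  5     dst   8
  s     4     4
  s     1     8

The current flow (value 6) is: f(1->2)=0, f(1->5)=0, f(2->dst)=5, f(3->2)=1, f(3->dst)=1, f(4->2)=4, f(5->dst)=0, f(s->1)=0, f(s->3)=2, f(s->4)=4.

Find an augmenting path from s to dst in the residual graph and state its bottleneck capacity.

s->1->5->dst, bottleneck 2

Residual along s->1->5->dst: s->1: 8, 1->5: 2, 5->dst: 8.
Bottleneck = min = 2.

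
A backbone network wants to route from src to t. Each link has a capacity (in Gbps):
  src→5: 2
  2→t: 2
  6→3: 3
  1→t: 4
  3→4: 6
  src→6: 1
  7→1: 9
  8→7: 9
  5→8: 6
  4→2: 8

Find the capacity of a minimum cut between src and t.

Max flow = 3 (via 2 augmenting paths).
In the residual at optimum, the set reachable from src is {src}.
Cut edges: src→6 (cap 1), src→5 (cap 2). Sum = 3.

3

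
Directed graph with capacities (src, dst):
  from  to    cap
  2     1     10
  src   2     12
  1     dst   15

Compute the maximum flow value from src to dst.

10

Augment src->2->1->dst: bottleneck 10. Total 10.
No augmenting path remains in the residual graph.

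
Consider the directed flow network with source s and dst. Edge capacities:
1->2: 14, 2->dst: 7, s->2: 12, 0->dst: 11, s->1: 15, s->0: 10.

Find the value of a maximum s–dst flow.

17

Augment s->0->dst: bottleneck 10. Total 10.
Augment s->2->dst: bottleneck 7. Total 17.
No augmenting path remains in the residual graph.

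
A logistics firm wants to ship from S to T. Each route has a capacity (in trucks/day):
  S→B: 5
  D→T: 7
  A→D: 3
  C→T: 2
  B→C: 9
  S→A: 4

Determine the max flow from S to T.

Augment S→A→D→T: bottleneck 3. Total 3.
Augment S→B→C→T: bottleneck 2. Total 5.
No augmenting path remains in the residual graph.

5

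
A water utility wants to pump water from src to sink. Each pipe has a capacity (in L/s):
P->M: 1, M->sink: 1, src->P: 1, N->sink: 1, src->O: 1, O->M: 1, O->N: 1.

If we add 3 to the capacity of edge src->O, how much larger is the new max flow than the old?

Original max flow = 2.
Even with extra capacity on src->O, another cut of capacity 2 remains binding.
New max flow = 2. Increase = 0.

0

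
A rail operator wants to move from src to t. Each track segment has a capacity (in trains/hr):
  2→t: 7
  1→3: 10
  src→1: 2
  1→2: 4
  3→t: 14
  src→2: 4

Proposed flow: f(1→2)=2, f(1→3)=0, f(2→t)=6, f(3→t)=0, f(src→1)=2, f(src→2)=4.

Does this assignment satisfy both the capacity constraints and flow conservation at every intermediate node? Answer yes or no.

Every edge has 0 ≤ f(e) ≤ cap(e).
At each intermediate node, inflow equals outflow.

Yes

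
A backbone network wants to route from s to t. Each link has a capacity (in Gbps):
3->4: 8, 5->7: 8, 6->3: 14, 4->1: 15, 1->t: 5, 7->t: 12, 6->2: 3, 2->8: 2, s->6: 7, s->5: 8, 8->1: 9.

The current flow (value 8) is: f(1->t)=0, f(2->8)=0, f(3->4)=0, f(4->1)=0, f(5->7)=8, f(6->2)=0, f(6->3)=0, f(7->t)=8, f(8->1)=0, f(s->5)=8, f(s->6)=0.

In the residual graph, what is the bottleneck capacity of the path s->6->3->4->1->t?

5

Residual capacities along the path: s->6: 7, 6->3: 14, 3->4: 8, 4->1: 15, 1->t: 5.
Minimum is 5.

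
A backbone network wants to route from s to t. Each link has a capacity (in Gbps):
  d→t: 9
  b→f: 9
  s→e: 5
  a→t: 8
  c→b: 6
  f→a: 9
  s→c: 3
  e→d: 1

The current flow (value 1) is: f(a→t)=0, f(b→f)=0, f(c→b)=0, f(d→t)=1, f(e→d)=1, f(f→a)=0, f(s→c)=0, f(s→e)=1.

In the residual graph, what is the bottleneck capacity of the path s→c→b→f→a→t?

3

Residual capacities along the path: s→c: 3, c→b: 6, b→f: 9, f→a: 9, a→t: 8.
Minimum is 3.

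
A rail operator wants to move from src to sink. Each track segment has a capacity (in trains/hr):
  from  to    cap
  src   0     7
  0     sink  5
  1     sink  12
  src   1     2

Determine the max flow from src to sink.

7

Augment src->0->sink: bottleneck 5. Total 5.
Augment src->1->sink: bottleneck 2. Total 7.
No augmenting path remains in the residual graph.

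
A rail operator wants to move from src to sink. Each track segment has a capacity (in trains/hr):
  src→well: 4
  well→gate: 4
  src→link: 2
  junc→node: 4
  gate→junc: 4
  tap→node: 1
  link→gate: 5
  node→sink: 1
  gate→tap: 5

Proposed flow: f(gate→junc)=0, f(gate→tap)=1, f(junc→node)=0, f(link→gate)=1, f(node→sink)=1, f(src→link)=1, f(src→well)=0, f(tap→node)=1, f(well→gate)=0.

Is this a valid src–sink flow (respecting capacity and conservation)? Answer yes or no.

Yes

Every edge has 0 ≤ f(e) ≤ cap(e).
At each intermediate node, inflow equals outflow.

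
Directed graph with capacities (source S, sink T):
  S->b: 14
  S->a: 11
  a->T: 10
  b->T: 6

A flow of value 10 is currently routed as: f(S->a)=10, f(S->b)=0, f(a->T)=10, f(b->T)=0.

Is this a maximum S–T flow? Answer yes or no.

Residual path S->b->T has bottleneck 6 > 0.
Pushing 6 along it raises the flow to 16, so the given flow is not maximum.

No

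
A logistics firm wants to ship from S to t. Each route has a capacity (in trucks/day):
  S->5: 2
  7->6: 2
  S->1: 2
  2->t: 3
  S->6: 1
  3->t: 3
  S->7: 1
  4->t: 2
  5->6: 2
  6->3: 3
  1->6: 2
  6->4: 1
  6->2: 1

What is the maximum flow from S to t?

5

Augment S->6->4->t: bottleneck 1. Total 1.
Augment S->1->6->2->t: bottleneck 1. Total 2.
Augment S->1->6->3->t: bottleneck 1. Total 3.
Augment S->5->6->3->t: bottleneck 2. Total 5.
No augmenting path remains in the residual graph.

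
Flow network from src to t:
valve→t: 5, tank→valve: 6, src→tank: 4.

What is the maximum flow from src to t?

Augment src→tank→valve→t: bottleneck 4. Total 4.
No augmenting path remains in the residual graph.

4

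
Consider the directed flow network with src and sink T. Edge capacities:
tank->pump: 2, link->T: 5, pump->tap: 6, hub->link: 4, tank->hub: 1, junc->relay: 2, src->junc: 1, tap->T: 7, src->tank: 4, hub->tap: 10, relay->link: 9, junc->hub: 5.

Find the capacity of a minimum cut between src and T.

4

Max flow = 4 (via 3 augmenting paths).
In the residual at optimum, the set reachable from src is {src, tank}.
Cut edges: src->junc (cap 1), tank->pump (cap 2), tank->hub (cap 1). Sum = 4.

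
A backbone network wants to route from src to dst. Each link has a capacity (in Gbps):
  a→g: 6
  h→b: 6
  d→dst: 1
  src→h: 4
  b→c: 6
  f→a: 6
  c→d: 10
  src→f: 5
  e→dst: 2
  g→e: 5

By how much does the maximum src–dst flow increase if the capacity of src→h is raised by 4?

0

Original max flow = 3.
Edge src→h does not cross the min cut (source side {a, b, c, d, e, f, g, h, src}), so extra capacity there cannot help.
New max flow = 3. Increase = 0.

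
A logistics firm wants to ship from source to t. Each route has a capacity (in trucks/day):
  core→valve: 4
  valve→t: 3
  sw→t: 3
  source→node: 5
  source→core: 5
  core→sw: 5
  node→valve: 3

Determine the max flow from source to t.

Augment source→core→sw→t: bottleneck 3. Total 3.
Augment source→core→valve→t: bottleneck 2. Total 5.
Augment source→node→valve→t: bottleneck 1. Total 6.
No augmenting path remains in the residual graph.

6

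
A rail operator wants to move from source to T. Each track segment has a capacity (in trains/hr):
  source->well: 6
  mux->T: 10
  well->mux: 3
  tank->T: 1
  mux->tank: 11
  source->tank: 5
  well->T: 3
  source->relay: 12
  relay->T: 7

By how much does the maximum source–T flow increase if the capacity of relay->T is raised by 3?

Original max flow = 14.
After raising cap(relay->T), augmenting paths through that edge carry 3 more units.
New max flow = 17. Increase = 3.

3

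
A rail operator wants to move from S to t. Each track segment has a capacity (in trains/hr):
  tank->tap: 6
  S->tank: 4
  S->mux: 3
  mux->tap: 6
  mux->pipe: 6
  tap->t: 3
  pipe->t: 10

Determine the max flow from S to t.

6

Augment S->mux->pipe->t: bottleneck 3. Total 3.
Augment S->tank->tap->t: bottleneck 3. Total 6.
No augmenting path remains in the residual graph.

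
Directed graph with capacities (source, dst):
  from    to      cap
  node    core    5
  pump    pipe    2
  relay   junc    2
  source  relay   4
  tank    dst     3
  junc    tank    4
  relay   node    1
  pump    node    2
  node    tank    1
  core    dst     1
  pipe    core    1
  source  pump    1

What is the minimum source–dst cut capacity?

Max flow = 4 (via 3 augmenting paths).
In the residual at optimum, the set reachable from source is {relay, source}.
Cut edges: source→pump (cap 1), relay→node (cap 1), relay→junc (cap 2). Sum = 4.

4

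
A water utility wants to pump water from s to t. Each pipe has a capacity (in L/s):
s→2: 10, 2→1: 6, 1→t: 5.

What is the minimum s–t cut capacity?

Max flow = 5 (via 1 augmenting path).
In the residual at optimum, the set reachable from s is {1, 2, s}.
Cut edges: 1→t (cap 5). Sum = 5.

5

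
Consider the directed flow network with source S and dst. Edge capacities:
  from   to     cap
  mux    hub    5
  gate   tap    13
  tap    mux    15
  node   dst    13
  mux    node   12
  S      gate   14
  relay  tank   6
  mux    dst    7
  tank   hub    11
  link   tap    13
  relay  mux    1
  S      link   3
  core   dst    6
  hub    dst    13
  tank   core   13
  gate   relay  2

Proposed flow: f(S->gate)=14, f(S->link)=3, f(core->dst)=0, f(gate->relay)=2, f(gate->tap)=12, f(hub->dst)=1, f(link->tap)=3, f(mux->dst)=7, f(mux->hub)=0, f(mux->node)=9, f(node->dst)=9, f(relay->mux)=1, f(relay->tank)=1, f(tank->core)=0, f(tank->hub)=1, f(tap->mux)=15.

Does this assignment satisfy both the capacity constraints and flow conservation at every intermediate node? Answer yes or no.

Every edge has 0 ≤ f(e) ≤ cap(e).
At each intermediate node, inflow equals outflow.

Yes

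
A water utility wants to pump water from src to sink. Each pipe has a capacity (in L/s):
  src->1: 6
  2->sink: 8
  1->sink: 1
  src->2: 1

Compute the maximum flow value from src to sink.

Augment src->2->sink: bottleneck 1. Total 1.
Augment src->1->sink: bottleneck 1. Total 2.
No augmenting path remains in the residual graph.

2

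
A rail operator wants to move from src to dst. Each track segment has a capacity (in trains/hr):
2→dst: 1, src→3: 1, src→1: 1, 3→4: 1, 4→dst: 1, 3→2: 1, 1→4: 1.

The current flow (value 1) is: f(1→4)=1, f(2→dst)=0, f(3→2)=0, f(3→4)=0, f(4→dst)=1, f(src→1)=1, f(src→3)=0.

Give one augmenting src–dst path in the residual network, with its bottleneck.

src→3→2→dst, bottleneck 1

Residual along src→3→2→dst: src→3: 1, 3→2: 1, 2→dst: 1.
Bottleneck = min = 1.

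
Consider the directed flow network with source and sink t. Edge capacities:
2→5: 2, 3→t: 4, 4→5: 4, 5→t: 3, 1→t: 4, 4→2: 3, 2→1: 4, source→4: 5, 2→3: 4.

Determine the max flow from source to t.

Augment source→4→5→t: bottleneck 3. Total 3.
Augment source→4→2→3→t: bottleneck 2. Total 5.
No augmenting path remains in the residual graph.

5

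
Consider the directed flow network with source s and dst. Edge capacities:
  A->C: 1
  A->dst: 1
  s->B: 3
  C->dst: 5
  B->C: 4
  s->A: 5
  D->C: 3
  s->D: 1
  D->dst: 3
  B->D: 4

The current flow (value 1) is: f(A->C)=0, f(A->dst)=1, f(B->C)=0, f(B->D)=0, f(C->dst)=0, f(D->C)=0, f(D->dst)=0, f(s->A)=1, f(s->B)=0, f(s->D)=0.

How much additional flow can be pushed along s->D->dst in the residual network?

1

Residual capacities along the path: s->D: 1, D->dst: 3.
Minimum is 1.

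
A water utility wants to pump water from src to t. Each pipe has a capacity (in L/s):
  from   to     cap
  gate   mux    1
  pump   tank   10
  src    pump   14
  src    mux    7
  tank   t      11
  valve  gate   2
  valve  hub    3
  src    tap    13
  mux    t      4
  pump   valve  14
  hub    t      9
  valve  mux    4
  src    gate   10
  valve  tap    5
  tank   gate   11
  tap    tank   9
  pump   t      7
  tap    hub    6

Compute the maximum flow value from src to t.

Augment src→pump→t: bottleneck 7. Total 7.
Augment src→mux→t: bottleneck 4. Total 11.
Augment src→pump→tank→t: bottleneck 7. Total 18.
Augment src→tap→tank→t: bottleneck 4. Total 22.
Augment src→tap→hub→t: bottleneck 6. Total 28.
Augment src→tap→tank→pump→valve→hub→t: bottleneck 3. Total 31.
No augmenting path remains in the residual graph.

31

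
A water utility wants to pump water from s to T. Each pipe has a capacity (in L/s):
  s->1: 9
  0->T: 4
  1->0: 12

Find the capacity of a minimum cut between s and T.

4

Max flow = 4 (via 1 augmenting path).
In the residual at optimum, the set reachable from s is {0, 1, s}.
Cut edges: 0->T (cap 4). Sum = 4.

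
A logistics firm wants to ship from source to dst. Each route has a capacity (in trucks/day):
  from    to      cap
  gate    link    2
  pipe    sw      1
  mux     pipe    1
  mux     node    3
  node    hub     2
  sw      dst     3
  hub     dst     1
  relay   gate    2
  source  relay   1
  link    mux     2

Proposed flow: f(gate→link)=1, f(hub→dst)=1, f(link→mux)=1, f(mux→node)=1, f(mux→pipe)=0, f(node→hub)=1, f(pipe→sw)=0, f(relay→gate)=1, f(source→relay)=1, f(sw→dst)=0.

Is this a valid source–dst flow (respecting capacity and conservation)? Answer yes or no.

Every edge has 0 ≤ f(e) ≤ cap(e).
At each intermediate node, inflow equals outflow.

Yes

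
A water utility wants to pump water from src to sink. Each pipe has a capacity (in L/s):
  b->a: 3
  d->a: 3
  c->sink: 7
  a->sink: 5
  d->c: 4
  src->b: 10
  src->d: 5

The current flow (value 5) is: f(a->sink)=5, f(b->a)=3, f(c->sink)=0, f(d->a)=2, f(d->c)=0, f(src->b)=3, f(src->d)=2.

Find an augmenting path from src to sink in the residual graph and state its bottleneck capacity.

src->d->c->sink, bottleneck 3

Residual along src->d->c->sink: src->d: 3, d->c: 4, c->sink: 7.
Bottleneck = min = 3.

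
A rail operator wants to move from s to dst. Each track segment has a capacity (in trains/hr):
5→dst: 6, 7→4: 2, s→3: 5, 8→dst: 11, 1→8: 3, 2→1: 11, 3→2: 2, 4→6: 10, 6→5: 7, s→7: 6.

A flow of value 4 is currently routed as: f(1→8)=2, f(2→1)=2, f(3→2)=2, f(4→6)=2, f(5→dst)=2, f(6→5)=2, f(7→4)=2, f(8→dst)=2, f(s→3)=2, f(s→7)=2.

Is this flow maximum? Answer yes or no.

Residual reachable from s: {3, 7, s}; dst is not reachable.
Saturated cut: 3→2, 7→4 with total capacity 4 = current flow value. Flow is maximum.

Yes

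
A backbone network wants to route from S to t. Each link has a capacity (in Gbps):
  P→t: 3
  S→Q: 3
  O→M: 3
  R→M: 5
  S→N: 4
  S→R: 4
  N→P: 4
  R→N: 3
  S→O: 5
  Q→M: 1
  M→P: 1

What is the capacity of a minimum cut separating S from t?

Max flow = 3 (via 1 augmenting path).
In the residual at optimum, the set reachable from S is {M, N, O, P, Q, R, S}.
Cut edges: P→t (cap 3). Sum = 3.

3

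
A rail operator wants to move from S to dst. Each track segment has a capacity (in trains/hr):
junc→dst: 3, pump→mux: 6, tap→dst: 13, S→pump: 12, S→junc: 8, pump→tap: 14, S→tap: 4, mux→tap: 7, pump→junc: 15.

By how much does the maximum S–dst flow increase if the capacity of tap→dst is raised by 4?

Original max flow = 16.
After raising cap(tap→dst), augmenting paths through that edge carry 3 more units.
New max flow = 19. Increase = 3.

3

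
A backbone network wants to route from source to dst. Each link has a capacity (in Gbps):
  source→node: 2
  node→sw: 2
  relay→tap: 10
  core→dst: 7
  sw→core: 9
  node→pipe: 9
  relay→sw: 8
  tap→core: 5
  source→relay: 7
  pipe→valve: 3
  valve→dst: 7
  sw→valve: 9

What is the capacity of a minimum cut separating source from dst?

9

Max flow = 9 (via 3 augmenting paths).
In the residual at optimum, the set reachable from source is {source}.
Cut edges: source→relay (cap 7), source→node (cap 2). Sum = 9.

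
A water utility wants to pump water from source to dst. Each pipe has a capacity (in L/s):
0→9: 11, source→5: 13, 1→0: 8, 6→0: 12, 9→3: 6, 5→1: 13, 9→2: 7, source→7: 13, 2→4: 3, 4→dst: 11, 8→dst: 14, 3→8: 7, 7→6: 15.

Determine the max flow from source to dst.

9

Augment source→5→1→0→9→2→4→dst: bottleneck 3. Total 3.
Augment source→5→1→0→9→3→8→dst: bottleneck 5. Total 8.
Augment source→7→6→0→9→3→8→dst: bottleneck 1. Total 9.
No augmenting path remains in the residual graph.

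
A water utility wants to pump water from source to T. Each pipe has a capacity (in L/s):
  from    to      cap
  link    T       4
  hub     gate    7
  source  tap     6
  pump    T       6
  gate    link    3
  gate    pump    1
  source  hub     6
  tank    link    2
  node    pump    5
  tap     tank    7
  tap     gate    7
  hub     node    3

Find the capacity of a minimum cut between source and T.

Max flow = 8 (via 5 augmenting paths).
In the residual at optimum, the set reachable from source is {gate, hub, link, source, tank, tap}.
Cut edges: hub->node (cap 3), gate->pump (cap 1), link->T (cap 4). Sum = 8.

8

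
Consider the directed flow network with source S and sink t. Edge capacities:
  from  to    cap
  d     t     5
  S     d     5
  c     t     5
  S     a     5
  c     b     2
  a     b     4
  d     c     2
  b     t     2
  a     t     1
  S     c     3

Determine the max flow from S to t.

Augment S->d->t: bottleneck 5. Total 5.
Augment S->c->t: bottleneck 3. Total 8.
Augment S->a->t: bottleneck 1. Total 9.
Augment S->a->b->t: bottleneck 2. Total 11.
No augmenting path remains in the residual graph.

11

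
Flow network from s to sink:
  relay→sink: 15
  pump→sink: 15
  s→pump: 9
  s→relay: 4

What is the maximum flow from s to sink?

Augment s→pump→sink: bottleneck 9. Total 9.
Augment s→relay→sink: bottleneck 4. Total 13.
No augmenting path remains in the residual graph.

13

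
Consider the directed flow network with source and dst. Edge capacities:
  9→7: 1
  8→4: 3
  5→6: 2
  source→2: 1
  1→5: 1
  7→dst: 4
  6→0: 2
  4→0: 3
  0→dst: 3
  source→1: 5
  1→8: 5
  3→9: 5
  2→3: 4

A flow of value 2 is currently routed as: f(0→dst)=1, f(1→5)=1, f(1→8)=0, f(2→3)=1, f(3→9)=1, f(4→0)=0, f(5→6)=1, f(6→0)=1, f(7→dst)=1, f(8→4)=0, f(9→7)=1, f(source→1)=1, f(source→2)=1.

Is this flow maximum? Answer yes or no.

Residual path source→1→8→4→0→dst has bottleneck 2 > 0.
Pushing 2 along it raises the flow to 4, so the given flow is not maximum.

No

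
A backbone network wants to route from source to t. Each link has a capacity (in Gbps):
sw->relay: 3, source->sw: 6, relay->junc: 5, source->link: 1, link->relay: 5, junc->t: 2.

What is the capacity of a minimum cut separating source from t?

2

Max flow = 2 (via 1 augmenting path).
In the residual at optimum, the set reachable from source is {junc, link, relay, source, sw}.
Cut edges: junc->t (cap 2). Sum = 2.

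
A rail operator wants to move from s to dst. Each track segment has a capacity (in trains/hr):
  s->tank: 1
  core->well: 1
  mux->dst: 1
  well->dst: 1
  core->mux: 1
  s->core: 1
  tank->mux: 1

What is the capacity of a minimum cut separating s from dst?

Max flow = 2 (via 2 augmenting paths).
In the residual at optimum, the set reachable from s is {s}.
Cut edges: s->tank (cap 1), s->core (cap 1). Sum = 2.

2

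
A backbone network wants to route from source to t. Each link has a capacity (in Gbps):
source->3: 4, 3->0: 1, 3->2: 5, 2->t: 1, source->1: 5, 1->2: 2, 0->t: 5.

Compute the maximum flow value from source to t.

Augment source->3->0->t: bottleneck 1. Total 1.
Augment source->3->2->t: bottleneck 1. Total 2.
No augmenting path remains in the residual graph.

2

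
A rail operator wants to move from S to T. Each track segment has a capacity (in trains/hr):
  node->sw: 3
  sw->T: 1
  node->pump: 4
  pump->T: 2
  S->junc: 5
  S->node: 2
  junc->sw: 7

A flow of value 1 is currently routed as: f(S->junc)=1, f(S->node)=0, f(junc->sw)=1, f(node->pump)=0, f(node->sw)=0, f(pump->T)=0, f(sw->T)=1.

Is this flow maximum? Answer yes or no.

No

Residual path S->node->pump->T has bottleneck 2 > 0.
Pushing 2 along it raises the flow to 3, so the given flow is not maximum.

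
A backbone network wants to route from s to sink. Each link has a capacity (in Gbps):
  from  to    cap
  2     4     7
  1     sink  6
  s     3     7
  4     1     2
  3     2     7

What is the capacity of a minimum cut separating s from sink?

2

Max flow = 2 (via 1 augmenting path).
In the residual at optimum, the set reachable from s is {2, 3, 4, s}.
Cut edges: 4->1 (cap 2). Sum = 2.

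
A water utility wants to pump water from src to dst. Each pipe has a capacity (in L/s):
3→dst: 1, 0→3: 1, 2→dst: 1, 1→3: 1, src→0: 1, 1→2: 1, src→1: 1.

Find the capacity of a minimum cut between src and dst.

2

Max flow = 2 (via 2 augmenting paths).
In the residual at optimum, the set reachable from src is {src}.
Cut edges: src→1 (cap 1), src→0 (cap 1). Sum = 2.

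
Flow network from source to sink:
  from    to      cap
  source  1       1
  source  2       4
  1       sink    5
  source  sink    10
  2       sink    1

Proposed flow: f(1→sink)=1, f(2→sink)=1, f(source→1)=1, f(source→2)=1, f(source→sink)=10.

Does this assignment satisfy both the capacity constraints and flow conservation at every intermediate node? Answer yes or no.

Yes

Every edge has 0 ≤ f(e) ≤ cap(e).
At each intermediate node, inflow equals outflow.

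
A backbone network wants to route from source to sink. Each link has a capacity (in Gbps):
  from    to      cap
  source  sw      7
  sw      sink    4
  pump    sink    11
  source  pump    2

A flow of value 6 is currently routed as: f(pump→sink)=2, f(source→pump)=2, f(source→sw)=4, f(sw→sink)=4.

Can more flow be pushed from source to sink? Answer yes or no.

Residual reachable from source: {source, sw}; sink is not reachable.
Saturated cut: source→pump, sw→sink with total capacity 6 = current flow value. Flow is maximum.

No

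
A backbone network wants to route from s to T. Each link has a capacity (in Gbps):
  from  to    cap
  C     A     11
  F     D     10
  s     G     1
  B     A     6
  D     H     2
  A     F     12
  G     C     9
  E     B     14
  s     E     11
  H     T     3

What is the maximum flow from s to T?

Augment s→E→B→A→F→D→H→T: bottleneck 2. Total 2.
No augmenting path remains in the residual graph.

2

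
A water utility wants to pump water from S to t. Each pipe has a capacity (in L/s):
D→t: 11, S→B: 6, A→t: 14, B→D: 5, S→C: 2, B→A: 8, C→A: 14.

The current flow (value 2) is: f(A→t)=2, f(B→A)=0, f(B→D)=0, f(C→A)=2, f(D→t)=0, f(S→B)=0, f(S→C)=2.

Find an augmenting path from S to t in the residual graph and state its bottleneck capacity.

Residual along S→B→A→t: S→B: 6, B→A: 8, A→t: 12.
Bottleneck = min = 6.

S→B→A→t, bottleneck 6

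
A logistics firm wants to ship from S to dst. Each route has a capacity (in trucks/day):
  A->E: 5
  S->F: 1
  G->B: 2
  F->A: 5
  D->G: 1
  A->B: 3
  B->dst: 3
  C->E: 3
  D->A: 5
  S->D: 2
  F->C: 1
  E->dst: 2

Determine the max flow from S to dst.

3

Augment S->D->G->B->dst: bottleneck 1. Total 1.
Augment S->D->A->B->dst: bottleneck 1. Total 2.
Augment S->F->A->B->dst: bottleneck 1. Total 3.
No augmenting path remains in the residual graph.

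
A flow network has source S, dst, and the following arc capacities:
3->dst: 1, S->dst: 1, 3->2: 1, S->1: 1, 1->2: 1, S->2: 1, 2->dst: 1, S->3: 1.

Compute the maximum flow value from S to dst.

Augment S->dst: bottleneck 1. Total 1.
Augment S->3->dst: bottleneck 1. Total 2.
Augment S->2->dst: bottleneck 1. Total 3.
No augmenting path remains in the residual graph.

3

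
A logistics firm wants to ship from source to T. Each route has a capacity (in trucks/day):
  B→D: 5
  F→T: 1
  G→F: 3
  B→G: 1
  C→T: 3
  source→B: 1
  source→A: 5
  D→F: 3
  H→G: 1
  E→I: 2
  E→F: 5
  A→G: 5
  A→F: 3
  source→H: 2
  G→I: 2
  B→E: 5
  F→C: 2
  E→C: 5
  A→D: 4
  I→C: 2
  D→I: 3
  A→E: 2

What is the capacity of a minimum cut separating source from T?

Max flow = 4 (via 3 augmenting paths).
In the residual at optimum, the set reachable from source is {A, B, C, D, E, F, G, H, I, source}.
Cut edges: F→T (cap 1), C→T (cap 3). Sum = 4.

4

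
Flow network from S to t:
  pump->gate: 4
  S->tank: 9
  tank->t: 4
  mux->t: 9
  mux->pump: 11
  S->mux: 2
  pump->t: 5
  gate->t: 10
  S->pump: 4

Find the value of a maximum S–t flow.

Augment S->mux->t: bottleneck 2. Total 2.
Augment S->tank->t: bottleneck 4. Total 6.
Augment S->pump->t: bottleneck 4. Total 10.
No augmenting path remains in the residual graph.

10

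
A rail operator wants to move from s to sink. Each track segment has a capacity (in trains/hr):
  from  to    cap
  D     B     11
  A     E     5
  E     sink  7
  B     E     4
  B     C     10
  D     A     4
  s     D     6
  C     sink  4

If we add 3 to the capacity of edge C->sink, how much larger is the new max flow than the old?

0

Original max flow = 6.
Edge C->sink does not cross the min cut (source side {s}), so extra capacity there cannot help.
New max flow = 6. Increase = 0.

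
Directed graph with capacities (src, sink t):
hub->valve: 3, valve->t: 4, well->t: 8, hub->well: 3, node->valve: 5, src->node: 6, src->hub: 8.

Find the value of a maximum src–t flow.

Augment src->hub->well->t: bottleneck 3. Total 3.
Augment src->hub->valve->t: bottleneck 3. Total 6.
Augment src->node->valve->t: bottleneck 1. Total 7.
No augmenting path remains in the residual graph.

7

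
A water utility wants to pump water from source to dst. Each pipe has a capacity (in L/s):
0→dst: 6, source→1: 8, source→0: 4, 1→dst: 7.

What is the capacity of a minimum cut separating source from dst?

Max flow = 11 (via 2 augmenting paths).
In the residual at optimum, the set reachable from source is {1, source}.
Cut edges: source→0 (cap 4), 1→dst (cap 7). Sum = 11.

11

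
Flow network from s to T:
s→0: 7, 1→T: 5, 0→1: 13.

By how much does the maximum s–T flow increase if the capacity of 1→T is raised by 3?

2

Original max flow = 5.
After raising cap(1→T), augmenting paths through that edge carry 2 more units.
New max flow = 7. Increase = 2.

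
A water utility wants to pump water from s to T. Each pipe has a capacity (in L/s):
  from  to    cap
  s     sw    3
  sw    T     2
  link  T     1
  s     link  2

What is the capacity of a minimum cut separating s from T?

3

Max flow = 3 (via 2 augmenting paths).
In the residual at optimum, the set reachable from s is {link, s, sw}.
Cut edges: sw→T (cap 2), link→T (cap 1). Sum = 3.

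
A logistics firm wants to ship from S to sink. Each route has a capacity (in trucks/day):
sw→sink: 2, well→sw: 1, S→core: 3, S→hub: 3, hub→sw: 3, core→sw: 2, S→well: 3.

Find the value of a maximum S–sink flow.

Augment S→well→sw→sink: bottleneck 1. Total 1.
Augment S→core→sw→sink: bottleneck 1. Total 2.
No augmenting path remains in the residual graph.

2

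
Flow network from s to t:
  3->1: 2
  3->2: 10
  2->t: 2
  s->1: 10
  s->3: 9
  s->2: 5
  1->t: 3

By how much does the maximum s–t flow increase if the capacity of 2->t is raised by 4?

Original max flow = 5.
After raising cap(2->t), augmenting paths through that edge carry 4 more units.
New max flow = 9. Increase = 4.

4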